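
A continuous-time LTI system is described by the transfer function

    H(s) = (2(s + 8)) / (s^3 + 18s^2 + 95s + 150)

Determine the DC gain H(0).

H(0) = 8/75 ≈ 0.1067

Set s = 0: H(0) = (16) / (150) = 8/75.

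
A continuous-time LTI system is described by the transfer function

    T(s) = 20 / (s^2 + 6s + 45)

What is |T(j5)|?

|T(j5)| ≈ 0.5547

Substitute s = j5: numerator = 20, denominator = 20 + j30.
|T(j5)| = |20| / |20 + j30| = 20 / 36.056 ≈ 0.5547.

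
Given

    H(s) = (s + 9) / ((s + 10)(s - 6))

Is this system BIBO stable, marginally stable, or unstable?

unstable

The poles can be read from the denominator factors: s = -10, 6.
Since the pole(s) at s = 6 lie in the right half-plane, the system is unstable.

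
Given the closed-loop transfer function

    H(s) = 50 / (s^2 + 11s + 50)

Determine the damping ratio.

ζ ≈ 0.7778

Compare the denominator to the standard form s^2 + 2ζωₙs + ωₙ².
ωₙ² = 50, so ωₙ = √50 ≈ 7.071 rad/s.
2ζωₙ = 11, so ζ = 11/(2·√50) ≈ 0.7778.
With ζ = 0.7778 the response is underdamped.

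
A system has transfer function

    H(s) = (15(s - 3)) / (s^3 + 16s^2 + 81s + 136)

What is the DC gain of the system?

H(0) = -45/136 ≈ -0.3309

Set s = 0: H(0) = (-45) / (136) = -45/136.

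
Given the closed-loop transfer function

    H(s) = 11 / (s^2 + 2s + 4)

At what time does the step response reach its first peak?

t_p ≈ 1.814 s

Comparing s^2 + 2s + 4 to s^2 + 2ζωₙs + ωₙ²: ωₙ = 2 rad/s and ζ = 2/(2·2) = 0.5.
ζωₙ = 2/2 = 1, so ω_d = ωₙ√(1−ζ²) = √(ωₙ² − (ζωₙ)²) = √(4 − 1²) = √3 ≈ 1.732 rad/s.
t_p = π/ω_d = π/1.732 ≈ 1.814 s.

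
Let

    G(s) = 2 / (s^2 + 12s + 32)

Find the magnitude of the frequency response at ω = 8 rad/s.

|G(j8)| ≈ 0.01976

Substitute s = j8: numerator = 2, denominator = -32 + j96.
|G(j8)| = |2| / |-32 + j96| = 2 / 101.19 ≈ 0.01976.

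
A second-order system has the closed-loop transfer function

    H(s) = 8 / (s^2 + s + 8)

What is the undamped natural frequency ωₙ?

Compare the denominator to the standard form s^2 + 2ζωₙs + ωₙ².
ωₙ² = 8, so ωₙ = √8 ≈ 2.828 rad/s.

ωₙ ≈ 2.828 rad/s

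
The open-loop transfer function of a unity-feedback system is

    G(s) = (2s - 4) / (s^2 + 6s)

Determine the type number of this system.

Factor s from the denominator: s^2 + 6s = s·(s + 6).
There is 1 pole at the origin, so the system is Type 1.

Type 1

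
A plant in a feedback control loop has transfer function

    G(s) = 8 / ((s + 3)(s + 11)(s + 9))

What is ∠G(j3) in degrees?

∠G(j3) ≈ -78.69°

At s = j3: numerator = 8, denominator = 90 + j450.
∠G = ∠num − ∠den = 0° − (78.690°) = -78.69°.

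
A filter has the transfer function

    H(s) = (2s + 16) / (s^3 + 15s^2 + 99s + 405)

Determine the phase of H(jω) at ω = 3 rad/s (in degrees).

At s = j3: numerator = 16 + j6, denominator = 270 + j270.
∠H = ∠num − ∠den = 20.556° − (45°) = -24.44°.

∠H(j3) ≈ -24.44°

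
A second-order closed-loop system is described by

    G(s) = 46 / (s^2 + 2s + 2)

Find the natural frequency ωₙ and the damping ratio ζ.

Compare the denominator to the standard form s^2 + 2ζωₙs + ωₙ².
ωₙ² = 2, so ωₙ = √2 ≈ 1.414 rad/s.
2ζωₙ = 2, so ζ = 2/(2·√2) ≈ 0.7071.
With ζ = 0.7071 the response is underdamped.

ωₙ ≈ 1.414 rad/s, ζ ≈ 0.7071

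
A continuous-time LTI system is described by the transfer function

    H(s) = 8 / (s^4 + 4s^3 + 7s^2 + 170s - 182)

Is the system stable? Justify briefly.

The denominator s^4 + 4s^3 + 7s^2 + 170s - 182 factors as (s + 7)(s^2 - 2s + 26)(s - 1), giving poles at s = -7, 1 ± 5j, 1.
Since the pole(s) at s = 1 + 5j, 1 - 5j, 1 lie in the right half-plane, the system is unstable.

unstable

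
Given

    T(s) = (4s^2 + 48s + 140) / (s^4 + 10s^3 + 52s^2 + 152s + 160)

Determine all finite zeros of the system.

Set the numerator to zero: 4s^2 + 48s + 140 = 0, i.e. 4·(s^2 + 12s + 35) = 0.
Factoring: (s + 5)(s + 7) = 0.

s = -5, -7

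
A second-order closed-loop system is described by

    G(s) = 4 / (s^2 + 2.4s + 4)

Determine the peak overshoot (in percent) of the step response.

Comparing s^2 + 2.4s + 4 to s^2 + 2ζωₙs + ωₙ²: ωₙ = 2 rad/s and ζ = 2.4/(2·2) = 0.6.
%OS = 100·exp(−πζ/√(1−ζ²)) = 100·exp(−π·0.6/√(1−0.6²)) ≈ 9.48%.

%OS ≈ 9.48%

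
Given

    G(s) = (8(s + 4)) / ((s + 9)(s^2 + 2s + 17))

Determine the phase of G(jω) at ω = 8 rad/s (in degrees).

At s = j8: numerator = 32 + j64, denominator = -551 - j232.
∠G = ∠num − ∠den = 63.435° − (-157.17°) = 220.6°, which wraps to -139.4°.

∠G(j8) ≈ -139.4°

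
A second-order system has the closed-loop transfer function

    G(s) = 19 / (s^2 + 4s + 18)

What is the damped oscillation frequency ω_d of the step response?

ω_d ≈ 3.742 rad/s

Comparing s^2 + 4s + 18 to s^2 + 2ζωₙs + ωₙ²: ωₙ = √18 ≈ 4.243 rad/s and ζ = 4/(2·√18) ≈ 0.4714.
ζωₙ = 4/2 = 2, so ω_d = ωₙ√(1−ζ²) = √(ωₙ² − (ζωₙ)²) = √(18 − 2²) = √14 ≈ 3.742 rad/s.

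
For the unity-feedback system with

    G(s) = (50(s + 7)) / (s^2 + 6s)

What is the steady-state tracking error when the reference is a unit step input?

e_ss = 0

G(s) has one pole at the origin.
This is a Type 1 system; for a step input the steady-state error is zero.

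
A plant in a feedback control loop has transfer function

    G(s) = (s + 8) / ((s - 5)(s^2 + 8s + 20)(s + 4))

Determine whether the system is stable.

The poles can be read from the denominator factors: s = 5, -4 + 2j, -4 - 2j, -4.
Since the pole(s) at s = 5 lie in the right half-plane, the system is unstable.

unstable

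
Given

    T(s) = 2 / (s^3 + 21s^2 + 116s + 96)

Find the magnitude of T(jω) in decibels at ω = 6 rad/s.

Substitute s = j6: numerator = 2, denominator = -660 + j480.
|T(j6)| = |2| / |-660 + j480| = 2 / 816.09 ≈ 0.002451.
In decibels: 20·log₁₀(0.002451) ≈ -52.2 dB.

|T(j6)|_dB ≈ -52.2 dB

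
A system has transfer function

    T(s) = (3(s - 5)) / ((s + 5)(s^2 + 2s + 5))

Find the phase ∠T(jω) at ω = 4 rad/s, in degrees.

∠T(j4) ≈ -41.29°

At s = j4: numerator = -15 + j12, denominator = -87 - j4.
∠T = ∠num − ∠den = 141.34° − (-177.37°) = 318.7°, which wraps to -41.29°.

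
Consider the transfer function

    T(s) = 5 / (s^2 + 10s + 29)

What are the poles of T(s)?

s = -5 + 2j, -5 - 2j

The poles are the roots of the denominator s^2 + 10s + 29 = 0.
Using the quadratic formula: s = (-10 ± √(-16))/2 = -5 ± 2j.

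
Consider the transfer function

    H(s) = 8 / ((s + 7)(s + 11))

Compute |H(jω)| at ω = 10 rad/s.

|H(j10)| ≈ 0.04409

Substitute s = j10: numerator = 8, denominator = -23 + j180.
|H(j10)| = |8| / |-23 + j180| = 8 / 181.46 ≈ 0.04409.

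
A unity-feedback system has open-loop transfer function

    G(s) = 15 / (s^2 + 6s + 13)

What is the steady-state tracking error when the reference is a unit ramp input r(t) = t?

G(s) has no poles at the origin.
This is a Type 0 system; Kv = lim_{s→0} s·G(s) = 0, so the steady-state error for a ramp input is infinite.

e_ss = ∞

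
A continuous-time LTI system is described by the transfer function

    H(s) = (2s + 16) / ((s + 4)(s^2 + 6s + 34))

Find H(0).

H(0) = 2/17 ≈ 0.1176

Set s = 0: H(0) = (16) / (136) = 2/17.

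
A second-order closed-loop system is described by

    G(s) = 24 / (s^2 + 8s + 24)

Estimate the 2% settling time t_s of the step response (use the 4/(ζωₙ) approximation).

t_s ≈ 1 s

Comparing s^2 + 8s + 24 to s^2 + 2ζωₙs + ωₙ²: ωₙ = √24 ≈ 4.899 rad/s and ζ = 8/(2·√24) ≈ 0.8165.
ζωₙ = 8/2 = 4, so t_s ≈ 4/(ζωₙ) = 4/4 = 1 s.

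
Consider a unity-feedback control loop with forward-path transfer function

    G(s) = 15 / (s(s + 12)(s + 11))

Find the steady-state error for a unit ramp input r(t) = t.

G(s) has one pole at the origin.
This is a Type 1 system. Kv = lim_{s→0} s·G(s) = 15/132 = 5/44.
e_ss = 1/Kv = 1/(5/44) = 44/5 ≈ 8.800.

e_ss = 8.800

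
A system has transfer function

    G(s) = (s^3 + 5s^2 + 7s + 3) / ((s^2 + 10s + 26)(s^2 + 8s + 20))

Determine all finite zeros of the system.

Set the numerator to zero: s^3 + 5s^2 + 7s + 3 = 0.
Factoring: (s + 3)(s + 1)^2 = 0.

s = -3, -1, -1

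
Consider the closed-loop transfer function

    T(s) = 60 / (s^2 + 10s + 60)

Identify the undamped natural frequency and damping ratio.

ωₙ ≈ 7.746 rad/s, ζ ≈ 0.6455

Compare the denominator to the standard form s^2 + 2ζωₙs + ωₙ².
ωₙ² = 60, so ωₙ = √60 ≈ 7.746 rad/s.
2ζωₙ = 10, so ζ = 10/(2·√60) ≈ 0.6455.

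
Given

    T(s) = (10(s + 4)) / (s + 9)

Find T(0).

At s = 0 each factor (s + a) contributes a and each (s^2 + bs + c) contributes c.
T(0) = 10·(4) / ((9)) = 40/9 = 40/9.

T(0) = 40/9 ≈ 4.444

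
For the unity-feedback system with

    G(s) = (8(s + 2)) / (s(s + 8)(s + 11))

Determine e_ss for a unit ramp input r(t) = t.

G(s) has one pole at the origin.
This is a Type 1 system. Kv = lim_{s→0} s·G(s) = 16/88 = 2/11.
e_ss = 1/Kv = 1/(2/11) = 11/2 ≈ 5.500.

e_ss = 5.500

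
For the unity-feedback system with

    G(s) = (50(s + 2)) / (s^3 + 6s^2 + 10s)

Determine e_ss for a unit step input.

G(s) has one pole at the origin.
This is a Type 1 system; for a step input the steady-state error is zero.

e_ss = 0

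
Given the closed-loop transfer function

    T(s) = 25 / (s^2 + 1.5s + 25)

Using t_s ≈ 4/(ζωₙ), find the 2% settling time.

t_s ≈ 5.333 s

Comparing s^2 + 1.5s + 25 to s^2 + 2ζωₙs + ωₙ²: ωₙ = 5 rad/s and ζ = 1.5/(2·5) = 0.15.
ζωₙ = 1.5/2 = 0.75, so t_s ≈ 4/(ζωₙ) = 4/0.75 ≈ 5.333 s.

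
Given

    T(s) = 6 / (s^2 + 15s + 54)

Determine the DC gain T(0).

Set s = 0: T(0) = (6) / (54) = 1/9.

T(0) = 1/9 ≈ 0.1111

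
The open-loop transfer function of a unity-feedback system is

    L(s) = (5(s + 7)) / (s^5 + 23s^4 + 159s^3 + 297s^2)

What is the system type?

The denominator has 2 factors of s at the origin (free integrators), so this is a Type 2 system.

Type 2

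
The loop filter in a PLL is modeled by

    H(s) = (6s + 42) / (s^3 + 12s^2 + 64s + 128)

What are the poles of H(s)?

The poles are the roots of the denominator s^3 + 12s^2 + 64s + 128 = 0.
Trying s = -4: the polynomial evaluates to 0, so (s + 4) is a factor.
Dividing out leaves s^2 + 8s + 32 = 0.
The quadratic formula then gives s = -4 ± 4j.

s = -4 + 4j, -4 - 4j, -4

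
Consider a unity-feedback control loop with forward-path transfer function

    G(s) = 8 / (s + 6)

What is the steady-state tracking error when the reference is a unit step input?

G(s) has no poles at the origin.
This is a Type 0 system. Kp = lim_{s→0} G(s) = 8/6 = 4/3.
e_ss = 1/(1 + Kp) = 1/(1 + 4/3) = 3/7 ≈ 0.4286.

e_ss = 0.4286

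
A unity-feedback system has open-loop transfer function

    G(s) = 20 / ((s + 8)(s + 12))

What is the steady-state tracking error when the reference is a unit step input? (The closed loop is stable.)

e_ss = 0.8276

G(s) has no poles at the origin.
This is a Type 0 system. Kp = lim_{s→0} G(s) = 20/96 = 5/24.
e_ss = 1/(1 + Kp) = 1/(1 + 5/24) = 24/29 ≈ 0.8276.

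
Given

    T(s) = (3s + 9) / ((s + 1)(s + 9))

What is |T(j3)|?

|T(j3)| ≈ 0.4243

Substitute s = j3: numerator = 9 + j9, denominator = j30.
|T(j3)| = |9 + j9| / |j30| = 12.728 / 30 ≈ 0.4243.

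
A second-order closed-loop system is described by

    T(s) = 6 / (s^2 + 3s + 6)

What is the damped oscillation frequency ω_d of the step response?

ω_d ≈ 1.936 rad/s

Comparing s^2 + 3s + 6 to s^2 + 2ζωₙs + ωₙ²: ωₙ = √6 ≈ 2.449 rad/s and ζ = 3/(2·√6) ≈ 0.6124.
ζωₙ = 3/2 = 1.5, so ω_d = ωₙ√(1−ζ²) = √(ωₙ² − (ζωₙ)²) = √(6 − 1.5²) = √3.75 ≈ 1.936 rad/s.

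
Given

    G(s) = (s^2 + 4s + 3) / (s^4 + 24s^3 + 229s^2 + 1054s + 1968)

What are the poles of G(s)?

The poles are the roots of the denominator s^4 + 24s^3 + 229s^2 + 1054s + 1968 = 0.
Trying s = -8: the polynomial evaluates to 0, so (s + 8) is a factor.
Dividing out leaves s^3 + 16s^2 + 101s + 246 = 0.
This factors further as (s^2 + 10s + 41)(s + 6) = 0.

s = -8, -5 + 4j, -5 - 4j, -6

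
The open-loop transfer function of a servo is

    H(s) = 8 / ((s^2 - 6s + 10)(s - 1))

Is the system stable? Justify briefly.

unstable

The poles can be read from the denominator factors: s = 3 ± j, 1.
Since the pole(s) at s = 3 ± j, 1 lie in the right half-plane, the system is unstable.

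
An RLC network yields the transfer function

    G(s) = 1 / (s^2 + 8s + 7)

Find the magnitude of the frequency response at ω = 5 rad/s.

Substitute s = j5: numerator = 1, denominator = -18 + j40.
|G(j5)| = |1| / |-18 + j40| = 1 / 43.863 ≈ 0.02280.

|G(j5)| ≈ 0.02280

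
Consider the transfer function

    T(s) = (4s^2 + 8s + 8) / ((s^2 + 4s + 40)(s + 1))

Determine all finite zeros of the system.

Set the numerator to zero: 4s^2 + 8s + 8 = 0, i.e. 4·(s^2 + 2s + 2) = 0.
Factoring: (s^2 + 2s + 2) = 0.

s = -1 ± j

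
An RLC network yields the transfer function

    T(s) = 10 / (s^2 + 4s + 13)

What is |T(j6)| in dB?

Substitute s = j6: numerator = 10, denominator = -23 + j24.
|T(j6)| = |10| / |-23 + j24| = 10 / 33.242 ≈ 0.3008.
In decibels: 20·log₁₀(0.3008) ≈ -10.4 dB.

|T(j6)|_dB ≈ -10.4 dB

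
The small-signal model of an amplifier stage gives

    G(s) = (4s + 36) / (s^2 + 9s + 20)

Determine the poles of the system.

s = -4, -5

The poles are the roots of the denominator s^2 + 9s + 20 = 0.
Factoring: (s + 4)(s + 5) = 0, so s = -4 and s = -5.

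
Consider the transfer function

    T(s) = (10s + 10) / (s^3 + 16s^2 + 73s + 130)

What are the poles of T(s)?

s = -3 + 2j, -3 - 2j, -10

The poles are the roots of the denominator s^3 + 16s^2 + 73s + 130 = 0.
Trying s = -10: the polynomial evaluates to 0, so (s + 10) is a factor.
Dividing out leaves s^2 + 6s + 13 = 0.
The quadratic formula then gives s = -3 ± 2j.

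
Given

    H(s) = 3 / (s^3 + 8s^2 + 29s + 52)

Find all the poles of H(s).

The poles are the roots of the denominator s^3 + 8s^2 + 29s + 52 = 0.
Trying s = -4: the polynomial evaluates to 0, so (s + 4) is a factor.
Dividing out leaves s^2 + 4s + 13 = 0.
The quadratic formula then gives s = -2 ± 3j.

s = -2 ± 3j, -4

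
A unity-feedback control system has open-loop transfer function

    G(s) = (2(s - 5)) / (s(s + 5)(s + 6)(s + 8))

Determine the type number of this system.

Type 1

The denominator has 1 factor of s at the origin (free integrator), so this is a Type 1 system.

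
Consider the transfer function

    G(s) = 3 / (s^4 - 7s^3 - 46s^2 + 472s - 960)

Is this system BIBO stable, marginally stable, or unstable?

The denominator s^4 - 7s^3 - 46s^2 + 472s - 960 factors as (s - 6)(s - 5)(s + 8)(s - 4), giving poles at s = 6, 5, -8, 4.
Since the pole(s) at s = 6, 5, 4 lie in the right half-plane, the system is unstable.

unstable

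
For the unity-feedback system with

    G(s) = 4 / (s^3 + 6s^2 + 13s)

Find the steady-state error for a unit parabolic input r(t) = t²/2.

G(s) has one pole at the origin.
This is a Type 1 system; Ka = lim_{s→0} s^2·G(s) = 0, so the steady-state error for a parabola input is infinite.

e_ss = ∞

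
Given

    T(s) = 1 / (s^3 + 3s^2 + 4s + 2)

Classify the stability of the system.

stable

The denominator s^3 + 3s^2 + 4s + 2 factors as (s + 1)(s^2 + 2s + 2), giving poles at s = -1, -1 + j, -1 - j.
Since all poles lie strictly in the left half-plane, the system is stable.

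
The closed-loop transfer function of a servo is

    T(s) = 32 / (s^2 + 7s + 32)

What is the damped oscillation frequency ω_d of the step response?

ω_d ≈ 4.444 rad/s

Comparing s^2 + 7s + 32 to s^2 + 2ζωₙs + ωₙ²: ωₙ = √32 ≈ 5.657 rad/s and ζ = 7/(2·√32) ≈ 0.6187.
ζωₙ = 7/2 = 3.5, so ω_d = ωₙ√(1−ζ²) = √(ωₙ² − (ζωₙ)²) = √(32 − 3.5²) = √19.75 ≈ 4.444 rad/s.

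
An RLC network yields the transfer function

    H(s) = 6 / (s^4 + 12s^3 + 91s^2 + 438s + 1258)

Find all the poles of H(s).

The poles are the roots of the denominator s^4 + 12s^3 + 91s^2 + 438s + 1258 = 0.
No real roots exist; factor into two real quadratics: (s^2 + 2s + 37)(s^2 + 10s + 34) = 0.
Each quadratic gives a conjugate pair via the quadratic formula.

s = -1 + 6j, -1 - 6j, -5 + 3j, -5 - 3j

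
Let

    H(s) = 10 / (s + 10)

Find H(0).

H(0) = 1

Set s = 0: H(0) = (10) / (10) = 1.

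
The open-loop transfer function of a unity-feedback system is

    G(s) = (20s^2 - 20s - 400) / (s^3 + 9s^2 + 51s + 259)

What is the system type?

The denominator has no factor of s at the origin — no free integrator — so this is a Type 0 system.

Type 0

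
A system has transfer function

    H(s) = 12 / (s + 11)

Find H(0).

Set s = 0: H(0) = (12) / (11) = 12/11.

H(0) = 12/11 ≈ 1.091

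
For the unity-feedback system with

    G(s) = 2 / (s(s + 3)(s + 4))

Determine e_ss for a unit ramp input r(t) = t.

e_ss = 6

G(s) has one pole at the origin.
This is a Type 1 system. Kv = lim_{s→0} s·G(s) = 2/12 = 1/6.
e_ss = 1/Kv = 1/(1/6) = 6.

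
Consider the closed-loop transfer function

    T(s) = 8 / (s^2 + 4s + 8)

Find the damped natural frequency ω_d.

ω_d = 2 rad/s

Comparing s^2 + 4s + 8 to s^2 + 2ζωₙs + ωₙ²: ωₙ = √8 ≈ 2.828 rad/s and ζ = 4/(2·√8) ≈ 0.7071.
ζωₙ = 4/2 = 2, so ω_d = ωₙ√(1−ζ²) = √(ωₙ² − (ζωₙ)²) = √(8 − 2²) = √4 = 2 rad/s.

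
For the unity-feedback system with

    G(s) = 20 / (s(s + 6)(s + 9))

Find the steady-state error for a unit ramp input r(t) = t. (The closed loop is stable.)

G(s) has one pole at the origin.
This is a Type 1 system. Kv = lim_{s→0} s·G(s) = 20/54 = 10/27.
e_ss = 1/Kv = 1/(10/27) = 27/10 ≈ 2.700.

e_ss = 2.700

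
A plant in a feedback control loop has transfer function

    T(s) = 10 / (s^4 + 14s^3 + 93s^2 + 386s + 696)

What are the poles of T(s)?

s = -2 + 5j, -2 - 5j, -6, -4

The poles are the roots of the denominator s^4 + 14s^3 + 93s^2 + 386s + 696 = 0.
Trying s = -6: the polynomial evaluates to 0, so (s + 6) is a factor.
Dividing out leaves s^3 + 8s^2 + 45s + 116 = 0.
This factors further as (s^2 + 4s + 29)(s + 4) = 0.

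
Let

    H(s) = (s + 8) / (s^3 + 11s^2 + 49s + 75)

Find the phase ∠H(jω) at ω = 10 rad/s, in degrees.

At s = j10: numerator = 8 + j10, denominator = -1025 - j510.
∠H = ∠num − ∠den = 51.340° − (-153.55°) = 204.9°, which wraps to -155.1°.

∠H(j10) ≈ -155.1°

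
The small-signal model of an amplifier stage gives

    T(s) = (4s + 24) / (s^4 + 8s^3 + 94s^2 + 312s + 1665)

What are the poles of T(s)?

s = -3 ± 6j, -1 ± 6j

The poles are the roots of the denominator s^4 + 8s^3 + 94s^2 + 312s + 1665 = 0.
No real roots exist; factor into two real quadratics: (s^2 + 6s + 45)(s^2 + 2s + 37) = 0.
Each quadratic gives a conjugate pair via the quadratic formula.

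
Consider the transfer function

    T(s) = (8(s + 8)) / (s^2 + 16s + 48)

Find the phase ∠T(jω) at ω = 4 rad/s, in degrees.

∠T(j4) ≈ -36.87°

At s = j4: numerator = 64 + j32, denominator = 32 + j64.
∠T = ∠num − ∠den = 26.565° − (63.435°) = -36.87°.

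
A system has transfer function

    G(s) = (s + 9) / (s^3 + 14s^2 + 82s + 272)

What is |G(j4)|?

|G(j4)| ≈ 0.03670

Substitute s = j4: numerator = 9 + j4, denominator = 48 + j264.
|G(j4)| = |9 + j4| / |48 + j264| = 9.8489 / 268.33 ≈ 0.03670.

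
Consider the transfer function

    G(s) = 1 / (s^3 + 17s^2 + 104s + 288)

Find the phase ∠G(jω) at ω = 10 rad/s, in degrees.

∠G(j10) ≈ -178.4°

At s = j10: numerator = 1, denominator = -1412 + j40.
∠G = ∠num − ∠den = 0° − (178.38°) = -178.4°.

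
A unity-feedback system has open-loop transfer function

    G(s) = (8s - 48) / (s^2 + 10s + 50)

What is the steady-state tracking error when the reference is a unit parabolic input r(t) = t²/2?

e_ss = ∞

G(s) has no poles at the origin.
This is a Type 0 system; Ka = lim_{s→0} s^2·G(s) = 0, so the steady-state error for a parabola input is infinite.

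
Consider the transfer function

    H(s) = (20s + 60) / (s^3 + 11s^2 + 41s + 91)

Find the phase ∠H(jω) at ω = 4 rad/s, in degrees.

At s = j4: numerator = 60 + j80, denominator = -85 + j100.
∠H = ∠num − ∠den = 53.130° − (130.36°) = -77.23°.

∠H(j4) ≈ -77.23°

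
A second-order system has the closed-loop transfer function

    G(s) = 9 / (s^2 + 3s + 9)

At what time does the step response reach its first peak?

t_p ≈ 1.209 s

Comparing s^2 + 3s + 9 to s^2 + 2ζωₙs + ωₙ²: ωₙ = 3 rad/s and ζ = 3/(2·3) = 0.5.
ζωₙ = 3/2 = 1.5, so ω_d = ωₙ√(1−ζ²) = √(ωₙ² − (ζωₙ)²) = √(9 − 1.5²) = √6.75 ≈ 2.598 rad/s.
t_p = π/ω_d = π/2.598 ≈ 1.209 s.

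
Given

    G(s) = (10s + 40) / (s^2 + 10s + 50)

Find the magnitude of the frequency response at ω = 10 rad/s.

Substitute s = j10: numerator = 40 + j100, denominator = -50 + j100.
|G(j10)| = |40 + j100| / |-50 + j100| = 107.70 / 111.80 ≈ 0.9633.

|G(j10)| ≈ 0.9633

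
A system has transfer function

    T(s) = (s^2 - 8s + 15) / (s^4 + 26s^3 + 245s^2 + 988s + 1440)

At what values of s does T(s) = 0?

Set the numerator to zero: s^2 - 8s + 15 = 0.
Factoring: (s - 5)(s - 3) = 0.

s = 5, 3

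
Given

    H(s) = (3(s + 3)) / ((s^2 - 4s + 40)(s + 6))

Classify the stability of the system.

unstable

The poles can be read from the denominator factors: s = 2 ± 6j, -6.
Since the pole(s) at s = 2 + 6j, 2 - 6j lie in the right half-plane, the system is unstable.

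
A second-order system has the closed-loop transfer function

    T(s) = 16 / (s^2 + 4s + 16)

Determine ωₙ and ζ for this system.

Compare the denominator to the standard form s^2 + 2ζωₙs + ωₙ².
ωₙ² = 16, so ωₙ = 4 rad/s.
2ζωₙ = 4, so ζ = 4/(2·4) = 0.5.

ωₙ = 4 rad/s, ζ = 0.5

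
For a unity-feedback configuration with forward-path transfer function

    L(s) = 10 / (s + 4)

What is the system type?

The denominator has no factor of s at the origin — no free integrator — so this is a Type 0 system.

Type 0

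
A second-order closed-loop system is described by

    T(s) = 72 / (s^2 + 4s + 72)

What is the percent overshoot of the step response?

Comparing s^2 + 4s + 72 to s^2 + 2ζωₙs + ωₙ²: ωₙ = √72 ≈ 8.485 rad/s and ζ = 4/(2·√72) ≈ 0.2357.
%OS = 100·exp(−πζ/√(1−ζ²)) = 100·exp(−π·0.2357/√(1−0.2357²)) ≈ 46.7%.

%OS ≈ 46.7%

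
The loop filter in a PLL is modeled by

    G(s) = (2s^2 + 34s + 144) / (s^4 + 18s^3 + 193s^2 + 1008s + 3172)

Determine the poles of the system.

s = -5 + 6j, -5 - 6j, -4 + 6j, -4 - 6j

The poles are the roots of the denominator s^4 + 18s^3 + 193s^2 + 1008s + 3172 = 0.
No real roots exist; factor into two real quadratics: (s^2 + 10s + 61)(s^2 + 8s + 52) = 0.
Each quadratic gives a conjugate pair via the quadratic formula.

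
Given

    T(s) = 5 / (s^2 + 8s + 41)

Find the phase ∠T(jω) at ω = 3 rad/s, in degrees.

At s = j3: numerator = 5, denominator = 32 + j24.
∠T = ∠num − ∠den = 0° − (36.870°) = -36.87°.

∠T(j3) ≈ -36.87°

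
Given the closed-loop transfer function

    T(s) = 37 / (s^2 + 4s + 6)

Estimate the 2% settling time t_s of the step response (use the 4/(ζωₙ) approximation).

Comparing s^2 + 4s + 6 to s^2 + 2ζωₙs + ωₙ²: ωₙ = √6 ≈ 2.449 rad/s and ζ = 4/(2·√6) ≈ 0.8165.
ζωₙ = 4/2 = 2, so t_s ≈ 4/(ζωₙ) = 4/2 = 2 s.

t_s ≈ 2 s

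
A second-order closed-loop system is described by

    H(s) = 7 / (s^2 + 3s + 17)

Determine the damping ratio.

Compare the denominator to the standard form s^2 + 2ζωₙs + ωₙ².
ωₙ² = 17, so ωₙ = √17 ≈ 4.123 rad/s.
2ζωₙ = 3, so ζ = 3/(2·√17) ≈ 0.3638.

ζ ≈ 0.3638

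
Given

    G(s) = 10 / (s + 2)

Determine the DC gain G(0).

G(0) = 5

Set s = 0: G(0) = (10) / (2) = 5.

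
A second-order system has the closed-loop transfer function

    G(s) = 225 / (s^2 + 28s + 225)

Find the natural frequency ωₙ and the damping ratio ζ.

ωₙ = 15 rad/s, ζ ≈ 0.9333

Compare the denominator to the standard form s^2 + 2ζωₙs + ωₙ².
ωₙ² = 225, so ωₙ = 15 rad/s.
2ζωₙ = 28, so ζ = 28/(2·15) ≈ 0.9333.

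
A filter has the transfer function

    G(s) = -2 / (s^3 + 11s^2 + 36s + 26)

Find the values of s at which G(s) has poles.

s = -5 ± j, -1

The poles are the roots of the denominator s^3 + 11s^2 + 36s + 26 = 0.
Trying s = -1: the polynomial evaluates to 0, so (s + 1) is a factor.
Dividing out leaves s^2 + 10s + 26 = 0.
The quadratic formula then gives s = -5 ± 1j.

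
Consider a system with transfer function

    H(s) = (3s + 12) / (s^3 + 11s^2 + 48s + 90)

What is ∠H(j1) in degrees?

∠H(j1) ≈ -16.71°

At s = j1: numerator = 12 + j3, denominator = 79 + j47.
∠H = ∠num − ∠den = 14.036° − (30.750°) = -16.71°.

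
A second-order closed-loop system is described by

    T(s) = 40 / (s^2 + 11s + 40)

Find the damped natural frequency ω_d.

Comparing s^2 + 11s + 40 to s^2 + 2ζωₙs + ωₙ²: ωₙ = √40 ≈ 6.325 rad/s and ζ = 11/(2·√40) ≈ 0.8696.
ζωₙ = 11/2 = 5.5, so ω_d = ωₙ√(1−ζ²) = √(ωₙ² − (ζωₙ)²) = √(40 − 5.5²) = √9.75 ≈ 3.122 rad/s.

ω_d ≈ 3.122 rad/s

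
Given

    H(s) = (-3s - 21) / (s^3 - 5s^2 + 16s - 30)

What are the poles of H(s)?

The poles are the roots of the denominator s^3 - 5s^2 + 16s - 30 = 0.
Trying s = 3: the polynomial evaluates to 0, so (s - 3) is a factor.
Dividing out leaves s^2 - 2s + 10 = 0.
The quadratic formula then gives s = 1 ± 3j.

s = 1 + 3j, 1 - 3j, 3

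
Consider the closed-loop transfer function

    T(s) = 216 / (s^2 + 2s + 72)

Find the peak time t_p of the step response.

Comparing s^2 + 2s + 72 to s^2 + 2ζωₙs + ωₙ²: ωₙ = √72 ≈ 8.485 rad/s and ζ = 2/(2·√72) ≈ 0.1179.
ζωₙ = 2/2 = 1, so ω_d = ωₙ√(1−ζ²) = √(ωₙ² − (ζωₙ)²) = √(72 − 1²) = √71 ≈ 8.426 rad/s.
t_p = π/ω_d = π/8.426 ≈ 0.3728 s.

t_p ≈ 0.3728 s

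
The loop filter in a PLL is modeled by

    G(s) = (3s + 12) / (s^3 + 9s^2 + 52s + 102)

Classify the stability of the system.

stable

The denominator s^3 + 9s^2 + 52s + 102 factors as (s^2 + 6s + 34)(s + 3), giving poles at s = -3 ± 5j, -3.
Since all poles lie strictly in the left half-plane, the system is stable.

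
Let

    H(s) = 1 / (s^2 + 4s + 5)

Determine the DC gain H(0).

H(0) = 1/5 ≈ 0.2000

Set s = 0: H(0) = (1) / (5) = 1/5.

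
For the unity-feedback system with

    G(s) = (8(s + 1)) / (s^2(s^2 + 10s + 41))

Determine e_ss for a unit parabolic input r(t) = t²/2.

G(s) has 2 poles at the origin.
This is a Type 2 system. Ka = lim_{s→0} s^2·G(s) = 8/41.
e_ss = 1/Ka = 1/(8/41) = 41/8 ≈ 5.125.

e_ss = 5.125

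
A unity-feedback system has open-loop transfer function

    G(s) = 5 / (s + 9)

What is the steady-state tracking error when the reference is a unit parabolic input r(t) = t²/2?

G(s) has no poles at the origin.
This is a Type 0 system; Ka = lim_{s→0} s^2·G(s) = 0, so the steady-state error for a parabola input is infinite.

e_ss = ∞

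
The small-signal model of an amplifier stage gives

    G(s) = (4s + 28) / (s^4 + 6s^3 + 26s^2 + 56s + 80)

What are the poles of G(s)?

s = -2 + 2j, -2 - 2j, -1 + 3j, -1 - 3j

The poles are the roots of the denominator s^4 + 6s^3 + 26s^2 + 56s + 80 = 0.
No real roots exist; factor into two real quadratics: (s^2 + 4s + 8)(s^2 + 2s + 10) = 0.
Each quadratic gives a conjugate pair via the quadratic formula.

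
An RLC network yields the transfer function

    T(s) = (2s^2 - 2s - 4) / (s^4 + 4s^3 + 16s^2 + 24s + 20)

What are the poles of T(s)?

The poles are the roots of the denominator s^4 + 4s^3 + 16s^2 + 24s + 20 = 0.
No real roots exist; factor into two real quadratics: (s^2 + 2s + 10)(s^2 + 2s + 2) = 0.
Each quadratic gives a conjugate pair via the quadratic formula.

s = -1 ± 3j, -1 ± j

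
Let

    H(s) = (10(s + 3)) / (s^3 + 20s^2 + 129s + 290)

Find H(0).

Set s = 0: H(0) = (30) / (290) = 3/29.

H(0) = 3/29 ≈ 0.1034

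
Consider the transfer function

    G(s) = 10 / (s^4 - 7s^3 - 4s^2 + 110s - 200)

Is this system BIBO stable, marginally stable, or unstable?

The denominator s^4 - 7s^3 - 4s^2 + 110s - 200 factors as (s + 4)(s - 5)(s^2 - 6s + 10), giving poles at s = -4, 5, 3 + j, 3 - j.
Since the pole(s) at s = 5, 3 ± j lie in the right half-plane, the system is unstable.

unstable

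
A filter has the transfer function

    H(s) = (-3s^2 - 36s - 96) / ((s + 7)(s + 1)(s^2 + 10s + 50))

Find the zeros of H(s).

Set the numerator to zero: -3s^2 - 36s - 96 = 0, i.e. -3·(s^2 + 12s + 32) = 0.
Factoring: (s + 4)(s + 8) = 0.

s = -4, -8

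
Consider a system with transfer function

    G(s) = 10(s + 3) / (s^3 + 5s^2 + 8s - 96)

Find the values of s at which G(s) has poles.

s = 3, -4 ± 4j

The poles are the roots of the denominator s^3 + 5s^2 + 8s - 96 = 0.
Trying s = 3: the polynomial evaluates to 0, so (s - 3) is a factor.
Dividing out leaves s^2 + 8s + 32 = 0.
The quadratic formula then gives s = -4 ± 4j.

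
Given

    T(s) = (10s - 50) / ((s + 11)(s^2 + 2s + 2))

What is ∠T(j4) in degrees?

At s = j4: numerator = -50 + j40, denominator = -186 + j32.
∠T = ∠num − ∠den = 141.34° − (170.24°) = -28.90°.

∠T(j4) ≈ -28.90°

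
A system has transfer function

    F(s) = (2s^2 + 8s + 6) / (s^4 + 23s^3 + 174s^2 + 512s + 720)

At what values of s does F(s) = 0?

Set the numerator to zero: 2s^2 + 8s + 6 = 0, i.e. 2·(s^2 + 4s + 3) = 0.
Factoring: (s + 3)(s + 1) = 0.

s = -3, -1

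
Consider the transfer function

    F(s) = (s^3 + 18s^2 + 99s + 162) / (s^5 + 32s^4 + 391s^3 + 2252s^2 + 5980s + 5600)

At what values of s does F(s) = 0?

s = -6, -3, -9

Set the numerator to zero: s^3 + 18s^2 + 99s + 162 = 0.
Factoring: (s + 6)(s + 3)(s + 9) = 0.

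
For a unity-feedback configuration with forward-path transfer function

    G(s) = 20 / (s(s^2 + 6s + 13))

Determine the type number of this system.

Type 1

The denominator has 1 factor of s at the origin (free integrator), so this is a Type 1 system.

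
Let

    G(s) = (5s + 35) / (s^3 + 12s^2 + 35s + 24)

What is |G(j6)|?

Substitute s = j6: numerator = 35 + j30, denominator = -408 - j6.
|G(j6)| = |35 + j30| / |-408 - j6| = 46.098 / 408.04 ≈ 0.1130.

|G(j6)| ≈ 0.1130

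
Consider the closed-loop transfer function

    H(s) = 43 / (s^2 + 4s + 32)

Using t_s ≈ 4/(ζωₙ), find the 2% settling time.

t_s ≈ 2 s

Comparing s^2 + 4s + 32 to s^2 + 2ζωₙs + ωₙ²: ωₙ = √32 ≈ 5.657 rad/s and ζ = 4/(2·√32) ≈ 0.3536.
ζωₙ = 4/2 = 2, so t_s ≈ 4/(ζωₙ) = 4/2 = 2 s.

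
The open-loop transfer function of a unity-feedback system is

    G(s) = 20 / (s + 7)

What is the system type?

Type 0

The denominator has no factor of s at the origin — no free integrator — so this is a Type 0 system.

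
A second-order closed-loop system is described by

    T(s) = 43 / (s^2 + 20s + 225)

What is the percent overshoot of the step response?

%OS ≈ 6.02%

Comparing s^2 + 20s + 225 to s^2 + 2ζωₙs + ωₙ²: ωₙ = 15 rad/s and ζ = 20/(2·15) ≈ 0.6667.
%OS = 100·exp(−πζ/√(1−ζ²)) = 100·exp(−π·0.6667/√(1−0.6667²)) ≈ 6.02%.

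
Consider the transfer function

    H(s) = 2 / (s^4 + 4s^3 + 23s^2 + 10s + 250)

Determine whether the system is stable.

The denominator s^4 + 4s^3 + 23s^2 + 10s + 250 factors as (s^2 - 2s + 10)(s^2 + 6s + 25), giving poles at s = 1 ± 3j, -3 ± 4j.
Since the pole(s) at s = 1 ± 3j lie in the right half-plane, the system is unstable.

unstable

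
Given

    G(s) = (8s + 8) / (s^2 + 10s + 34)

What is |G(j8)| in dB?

|G(j8)|_dB ≈ -2.44 dB

Substitute s = j8: numerator = 8 + j64, denominator = -30 + j80.
|G(j8)| = |8 + j64| / |-30 + j80| = 64.498 / 85.440 ≈ 0.7549.
In decibels: 20·log₁₀(0.7549) ≈ -2.44 dB.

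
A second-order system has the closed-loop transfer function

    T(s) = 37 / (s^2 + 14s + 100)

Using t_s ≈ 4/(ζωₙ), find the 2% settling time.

t_s ≈ 0.5714 s

Comparing s^2 + 14s + 100 to s^2 + 2ζωₙs + ωₙ²: ωₙ = 10 rad/s and ζ = 14/(2·10) = 0.7.
ζωₙ = 14/2 = 7, so t_s ≈ 4/(ζωₙ) = 4/7 ≈ 0.5714 s.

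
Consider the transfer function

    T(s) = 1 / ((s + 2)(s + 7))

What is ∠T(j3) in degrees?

At s = j3: numerator = 1, denominator = 5 + j27.
∠T = ∠num − ∠den = 0° − (79.509°) = -79.51°.

∠T(j3) ≈ -79.51°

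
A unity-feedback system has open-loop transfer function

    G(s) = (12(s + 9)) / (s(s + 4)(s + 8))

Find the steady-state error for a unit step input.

G(s) has one pole at the origin.
This is a Type 1 system; for a step input the steady-state error is zero.

e_ss = 0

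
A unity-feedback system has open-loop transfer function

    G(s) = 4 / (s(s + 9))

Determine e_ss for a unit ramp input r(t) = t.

e_ss = 2.250

G(s) has one pole at the origin.
This is a Type 1 system. Kv = lim_{s→0} s·G(s) = 4/9.
e_ss = 1/Kv = 1/(4/9) = 9/4 ≈ 2.250.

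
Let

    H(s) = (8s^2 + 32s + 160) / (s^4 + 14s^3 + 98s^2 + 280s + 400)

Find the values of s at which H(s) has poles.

s = -2 + 2j, -2 - 2j, -5 + 5j, -5 - 5j

The poles are the roots of the denominator s^4 + 14s^3 + 98s^2 + 280s + 400 = 0.
No real roots exist; factor into two real quadratics: (s^2 + 4s + 8)(s^2 + 10s + 50) = 0.
Each quadratic gives a conjugate pair via the quadratic formula.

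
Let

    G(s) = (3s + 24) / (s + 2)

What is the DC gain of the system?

Set s = 0: G(0) = (24) / (2) = 12.

G(0) = 12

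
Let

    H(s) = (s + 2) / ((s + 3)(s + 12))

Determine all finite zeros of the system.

Set the numerator to zero: s + 2 = 0.
So s = -2.

s = -2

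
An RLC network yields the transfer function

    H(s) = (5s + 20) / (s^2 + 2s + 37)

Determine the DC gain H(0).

Set s = 0: H(0) = (20) / (37) = 20/37.

H(0) = 20/37 ≈ 0.5405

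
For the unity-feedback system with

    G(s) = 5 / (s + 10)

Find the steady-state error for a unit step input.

e_ss = 0.6667

G(s) has no poles at the origin.
This is a Type 0 system. Kp = lim_{s→0} G(s) = 5/10 = 1/2.
e_ss = 1/(1 + Kp) = 1/(1 + 1/2) = 2/3 ≈ 0.6667.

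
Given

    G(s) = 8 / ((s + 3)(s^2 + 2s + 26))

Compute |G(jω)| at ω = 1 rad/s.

|G(j1)| ≈ 0.1009

Substitute s = j1: numerator = 8, denominator = 73 + j31.
|G(j1)| = |8| / |73 + j31| = 8 / 79.310 ≈ 0.1009.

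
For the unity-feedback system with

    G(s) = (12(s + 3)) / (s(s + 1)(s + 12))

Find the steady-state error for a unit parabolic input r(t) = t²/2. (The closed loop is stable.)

G(s) has one pole at the origin.
This is a Type 1 system; Ka = lim_{s→0} s^2·G(s) = 0, so the steady-state error for a parabola input is infinite.

e_ss = ∞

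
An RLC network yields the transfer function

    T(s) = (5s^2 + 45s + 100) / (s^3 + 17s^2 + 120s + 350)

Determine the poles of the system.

The poles are the roots of the denominator s^3 + 17s^2 + 120s + 350 = 0.
Trying s = -7: the polynomial evaluates to 0, so (s + 7) is a factor.
Dividing out leaves s^2 + 10s + 50 = 0.
The quadratic formula then gives s = -5 ± 5j.

s = -5 ± 5j, -7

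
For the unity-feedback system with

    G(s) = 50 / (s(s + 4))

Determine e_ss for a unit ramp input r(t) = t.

e_ss = 0.08000

G(s) has one pole at the origin.
This is a Type 1 system. Kv = lim_{s→0} s·G(s) = 50/4 = 25/2.
e_ss = 1/Kv = 1/(25/2) = 2/25 ≈ 0.08000.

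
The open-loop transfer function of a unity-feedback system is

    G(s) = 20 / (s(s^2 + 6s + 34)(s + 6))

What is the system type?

The denominator has 1 factor of s at the origin (free integrator), so this is a Type 1 system.

Type 1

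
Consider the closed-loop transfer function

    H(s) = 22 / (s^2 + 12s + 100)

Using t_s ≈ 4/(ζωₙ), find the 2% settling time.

t_s ≈ 0.6667 s

Comparing s^2 + 12s + 100 to s^2 + 2ζωₙs + ωₙ²: ωₙ = 10 rad/s and ζ = 12/(2·10) = 0.6.
ζωₙ = 12/2 = 6, so t_s ≈ 4/(ζωₙ) = 4/6 ≈ 0.6667 s.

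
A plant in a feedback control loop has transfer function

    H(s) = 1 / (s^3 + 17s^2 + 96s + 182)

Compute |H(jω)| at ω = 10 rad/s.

Substitute s = j10: numerator = 1, denominator = -1518 - j40.
|H(j10)| = |1| / |-1518 - j40| = 1 / 1518.5 ≈ 0.0006585.

|H(j10)| ≈ 0.0006585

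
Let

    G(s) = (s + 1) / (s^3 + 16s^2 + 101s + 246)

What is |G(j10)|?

Substitute s = j10: numerator = 1 + j10, denominator = -1354 + j10.
|G(j10)| = |1 + j10| / |-1354 + j10| = 10.050 / 1354.0 ≈ 0.007422.

|G(j10)| ≈ 0.007422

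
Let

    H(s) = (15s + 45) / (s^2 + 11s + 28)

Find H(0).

Set s = 0: H(0) = (45) / (28) = 45/28.

H(0) = 45/28 ≈ 1.607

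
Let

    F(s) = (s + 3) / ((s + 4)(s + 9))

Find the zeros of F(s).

s = -3

Set the numerator to zero: s + 3 = 0.
So s = -3.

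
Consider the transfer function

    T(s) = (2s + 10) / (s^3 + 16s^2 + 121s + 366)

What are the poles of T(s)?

s = -5 ± 6j, -6

The poles are the roots of the denominator s^3 + 16s^2 + 121s + 366 = 0.
Trying s = -6: the polynomial evaluates to 0, so (s + 6) is a factor.
Dividing out leaves s^2 + 10s + 61 = 0.
The quadratic formula then gives s = -5 ± 6j.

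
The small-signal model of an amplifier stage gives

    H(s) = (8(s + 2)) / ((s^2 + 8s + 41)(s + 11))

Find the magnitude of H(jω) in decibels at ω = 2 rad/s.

Substitute s = j2: numerator = 16 + j16, denominator = 375 + j250.
|H(j2)| = |16 + j16| / |375 + j250| = 22.627 / 450.69 ≈ 0.05021.
In decibels: 20·log₁₀(0.05021) ≈ -26.0 dB.

|H(j2)|_dB ≈ -26.0 dB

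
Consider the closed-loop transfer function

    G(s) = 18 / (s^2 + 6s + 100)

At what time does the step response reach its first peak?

t_p ≈ 0.3293 s

Comparing s^2 + 6s + 100 to s^2 + 2ζωₙs + ωₙ²: ωₙ = 10 rad/s and ζ = 6/(2·10) = 0.3.
ζωₙ = 6/2 = 3, so ω_d = ωₙ√(1−ζ²) = √(ωₙ² − (ζωₙ)²) = √(100 − 3²) = √91 ≈ 9.539 rad/s.
t_p = π/ω_d = π/9.539 ≈ 0.3293 s.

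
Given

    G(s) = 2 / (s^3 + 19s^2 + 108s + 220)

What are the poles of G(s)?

The poles are the roots of the denominator s^3 + 19s^2 + 108s + 220 = 0.
Trying s = -11: the polynomial evaluates to 0, so (s + 11) is a factor.
Dividing out leaves s^2 + 8s + 20 = 0.
The quadratic formula then gives s = -4 ± 2j.

s = -4 ± 2j, -11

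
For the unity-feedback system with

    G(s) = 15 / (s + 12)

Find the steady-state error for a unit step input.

e_ss = 0.4444

G(s) has no poles at the origin.
This is a Type 0 system. Kp = lim_{s→0} G(s) = 15/12 = 5/4.
e_ss = 1/(1 + Kp) = 1/(1 + 5/4) = 4/9 ≈ 0.4444.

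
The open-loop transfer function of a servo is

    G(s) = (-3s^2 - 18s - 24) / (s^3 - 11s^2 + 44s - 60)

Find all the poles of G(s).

The poles are the roots of the denominator s^3 - 11s^2 + 44s - 60 = 0.
Trying s = 3: the polynomial evaluates to 0, so (s - 3) is a factor.
Dividing out leaves s^2 - 8s + 20 = 0.
The quadratic formula then gives s = 4 ± 2j.

s = 4 + 2j, 4 - 2j, 3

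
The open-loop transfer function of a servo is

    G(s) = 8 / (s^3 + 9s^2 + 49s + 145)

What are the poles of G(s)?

The poles are the roots of the denominator s^3 + 9s^2 + 49s + 145 = 0.
Trying s = -5: the polynomial evaluates to 0, so (s + 5) is a factor.
Dividing out leaves s^2 + 4s + 29 = 0.
The quadratic formula then gives s = -2 ± 5j.

s = -2 ± 5j, -5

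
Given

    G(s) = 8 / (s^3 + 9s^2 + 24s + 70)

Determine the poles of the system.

s = -1 ± 3j, -7

The poles are the roots of the denominator s^3 + 9s^2 + 24s + 70 = 0.
Trying s = -7: the polynomial evaluates to 0, so (s + 7) is a factor.
Dividing out leaves s^2 + 2s + 10 = 0.
The quadratic formula then gives s = -1 ± 3j.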